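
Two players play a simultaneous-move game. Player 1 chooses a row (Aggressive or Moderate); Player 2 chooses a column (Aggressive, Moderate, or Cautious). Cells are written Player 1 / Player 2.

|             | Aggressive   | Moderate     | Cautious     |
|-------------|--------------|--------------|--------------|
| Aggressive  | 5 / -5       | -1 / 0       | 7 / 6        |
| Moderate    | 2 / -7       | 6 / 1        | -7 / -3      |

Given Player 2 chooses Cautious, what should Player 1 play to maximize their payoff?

With Player 2 fixed at Cautious, Player 1's payoffs are: Aggressive → 7, Moderate → -7.
The maximum is 7, achieved by Aggressive.

Aggressive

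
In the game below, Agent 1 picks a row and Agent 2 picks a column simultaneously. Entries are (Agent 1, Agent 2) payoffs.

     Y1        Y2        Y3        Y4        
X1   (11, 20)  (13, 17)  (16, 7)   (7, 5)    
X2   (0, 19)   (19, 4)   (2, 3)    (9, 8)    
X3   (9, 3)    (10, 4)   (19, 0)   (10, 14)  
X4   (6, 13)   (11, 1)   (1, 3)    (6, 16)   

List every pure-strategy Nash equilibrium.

A profile is a Nash equilibrium when each player is best-responding to the other.
Agent 1's best responses — vs Y1: X1 (payoff 11); vs Y2: X2 (payoff 19); vs Y3: X3 (payoff 19); vs Y4: X3 (payoff 10).
Agent 2's best responses — vs X1: Y1 (payoff 20); vs X2: Y1 (payoff 19); vs X3: Y4 (payoff 14); vs X4: Y4 (payoff 16).
Mutual best responses occur at (X1, Y1) and (X3, Y4); at each, neither player gains by switching.

(X1, Y1) and (X3, Y4)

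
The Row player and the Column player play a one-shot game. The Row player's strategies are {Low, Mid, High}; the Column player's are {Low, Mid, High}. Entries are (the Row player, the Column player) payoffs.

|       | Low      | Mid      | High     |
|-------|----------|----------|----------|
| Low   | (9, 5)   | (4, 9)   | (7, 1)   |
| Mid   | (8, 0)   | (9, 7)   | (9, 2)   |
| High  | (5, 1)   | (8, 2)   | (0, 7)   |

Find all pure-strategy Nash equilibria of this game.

(Mid, Mid)

Check mutual best responses: a cell is a NE iff neither player can gain by unilaterally deviating.
The Row player's best responses — vs Low: Low (payoff 9); vs Mid: Mid (payoff 9); vs High: Mid (payoff 9).
The Column player's best responses — vs Low: Mid (payoff 9); vs Mid: Mid (payoff 7); vs High: High (payoff 7).
The only mutual best response is (Mid, Mid); neither player gains by switching there.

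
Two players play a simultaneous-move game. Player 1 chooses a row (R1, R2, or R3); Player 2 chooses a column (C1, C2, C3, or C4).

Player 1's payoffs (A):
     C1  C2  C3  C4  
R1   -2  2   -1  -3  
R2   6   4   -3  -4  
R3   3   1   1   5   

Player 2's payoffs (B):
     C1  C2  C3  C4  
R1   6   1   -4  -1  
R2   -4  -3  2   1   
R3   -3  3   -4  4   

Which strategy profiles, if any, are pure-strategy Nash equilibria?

Find each player's best response to every opponent strategy; NE are the intersections.
Player 1's best responses — vs C1: R2 (payoff 6); vs C2: R2 (payoff 4); vs C3: R3 (payoff 1); vs C4: R3 (payoff 5).
Player 2's best responses — vs R1: C1 (payoff 6); vs R2: C3 (payoff 2); vs R3: C4 (payoff 4).
The only mutual best response is (R3, C4); neither player gains by switching there.

(R3, C4)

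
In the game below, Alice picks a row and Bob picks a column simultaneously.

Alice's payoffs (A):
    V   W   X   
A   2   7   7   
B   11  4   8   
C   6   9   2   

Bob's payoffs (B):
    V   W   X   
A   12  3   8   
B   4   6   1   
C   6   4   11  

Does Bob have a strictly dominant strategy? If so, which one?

No strictly dominant strategy

A strategy is strictly dominant if it gives Bob a strictly higher payoff than every other strategy, against every choice by the opponent.
V is not dominant: against B, W gives 6 > 4.
W is not dominant: against A, V gives 12 > 3.
X is not dominant: against A, V gives 12 > 8.
No single strategy is best against every opponent action.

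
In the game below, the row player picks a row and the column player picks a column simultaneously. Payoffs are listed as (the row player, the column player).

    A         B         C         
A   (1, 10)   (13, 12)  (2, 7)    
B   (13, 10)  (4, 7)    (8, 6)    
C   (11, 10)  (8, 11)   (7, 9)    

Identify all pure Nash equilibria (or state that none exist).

Find each player's best response to every opponent strategy; NE are the intersections.
The row player's best responses — vs A: B (payoff 13); vs B: A (payoff 13); vs C: B (payoff 8).
The column player's best responses — vs A: B (payoff 12); vs B: A (payoff 10); vs C: B (payoff 11).
Mutual best responses occur at (A, B) and (B, A); at each, neither player gains by switching.

(A, B) and (B, A)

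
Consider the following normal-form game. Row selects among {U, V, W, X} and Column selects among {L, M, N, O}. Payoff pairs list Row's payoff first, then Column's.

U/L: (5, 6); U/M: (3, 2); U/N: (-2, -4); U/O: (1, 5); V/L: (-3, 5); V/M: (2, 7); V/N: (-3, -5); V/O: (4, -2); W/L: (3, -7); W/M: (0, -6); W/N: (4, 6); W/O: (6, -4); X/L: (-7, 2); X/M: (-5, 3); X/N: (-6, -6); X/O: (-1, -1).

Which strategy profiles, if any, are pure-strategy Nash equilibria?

(U, L) and (W, N)

A profile is a Nash equilibrium when each player is best-responding to the other.
Row's best responses — vs L: U (payoff 5); vs M: U (payoff 3); vs N: W (payoff 4); vs O: W (payoff 6).
Column's best responses — vs U: L (payoff 6); vs V: M (payoff 7); vs W: N (payoff 6); vs X: M (payoff 3).
Mutual best responses occur at (U, L) and (W, N); at each, neither player gains by switching.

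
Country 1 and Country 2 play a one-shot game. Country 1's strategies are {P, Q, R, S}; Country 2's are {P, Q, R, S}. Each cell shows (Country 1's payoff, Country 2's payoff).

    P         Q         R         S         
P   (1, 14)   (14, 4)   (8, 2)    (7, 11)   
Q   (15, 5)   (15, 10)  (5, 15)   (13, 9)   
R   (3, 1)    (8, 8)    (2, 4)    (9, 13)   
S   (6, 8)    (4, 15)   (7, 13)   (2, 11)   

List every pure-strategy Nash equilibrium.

Find each player's best response to every opponent strategy; NE are the intersections.
Country 1's best responses — vs P: Q (payoff 15); vs Q: Q (payoff 15); vs R: P (payoff 8); vs S: Q (payoff 13).
Country 2's best responses — vs P: P (payoff 14); vs Q: R (payoff 15); vs R: S (payoff 13); vs S: Q (payoff 15).
No cell has both players best-responding. For instance, Country 1's best reply to P is Q, but against Q Country 2 prefers R over P.

There is no pure-strategy Nash equilibrium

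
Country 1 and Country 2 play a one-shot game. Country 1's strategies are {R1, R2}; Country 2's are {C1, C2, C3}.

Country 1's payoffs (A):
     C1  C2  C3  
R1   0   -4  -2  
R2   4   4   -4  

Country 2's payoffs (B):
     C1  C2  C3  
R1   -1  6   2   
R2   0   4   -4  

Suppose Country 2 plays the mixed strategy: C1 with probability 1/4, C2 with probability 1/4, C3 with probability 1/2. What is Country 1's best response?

Country 1's best reply maximizes expected payoff against the mix.
R1: (1/4)·0 + (1/4)·(-4) + (1/2)·(-2) = -2
R2: (1/4)·4 + (1/4)·4 + (1/2)·(-4) = 0
Highest expected payoff is 0, from R2.

R2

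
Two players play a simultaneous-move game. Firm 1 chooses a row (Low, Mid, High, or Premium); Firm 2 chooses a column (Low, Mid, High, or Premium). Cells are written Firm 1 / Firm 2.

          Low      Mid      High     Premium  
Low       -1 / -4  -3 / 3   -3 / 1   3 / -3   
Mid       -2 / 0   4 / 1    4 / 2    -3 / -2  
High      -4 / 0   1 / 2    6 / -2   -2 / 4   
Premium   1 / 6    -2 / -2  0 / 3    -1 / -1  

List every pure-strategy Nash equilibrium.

(Premium, Low)

Check mutual best responses: a cell is a NE iff neither player can gain by unilaterally deviating.
Firm 1's best responses — vs Low: Premium (payoff 1); vs Mid: Mid (payoff 4); vs High: High (payoff 6); vs Premium: Low (payoff 3).
Firm 2's best responses — vs Low: Mid (payoff 3); vs Mid: High (payoff 2); vs High: Premium (payoff 4); vs Premium: Low (payoff 6).
The only mutual best response is (Premium, Low); neither player gains by switching there.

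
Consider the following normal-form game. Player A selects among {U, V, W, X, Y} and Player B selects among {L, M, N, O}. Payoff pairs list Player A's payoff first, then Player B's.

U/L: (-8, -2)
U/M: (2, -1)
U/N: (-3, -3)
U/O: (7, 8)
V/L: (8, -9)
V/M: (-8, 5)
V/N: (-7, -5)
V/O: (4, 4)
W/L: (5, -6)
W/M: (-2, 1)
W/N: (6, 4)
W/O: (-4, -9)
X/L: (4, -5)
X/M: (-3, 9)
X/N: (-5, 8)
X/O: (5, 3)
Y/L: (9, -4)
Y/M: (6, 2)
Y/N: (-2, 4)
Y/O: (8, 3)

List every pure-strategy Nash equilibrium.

(W, N)

Check mutual best responses: a cell is a NE iff neither player can gain by unilaterally deviating.
Player A's best responses — vs L: Y (payoff 9); vs M: Y (payoff 6); vs N: W (payoff 6); vs O: Y (payoff 8).
Player B's best responses — vs U: O (payoff 8); vs V: M (payoff 5); vs W: N (payoff 4); vs X: M (payoff 9); vs Y: N (payoff 4).
The only mutual best response is (W, N); neither player gains by switching there.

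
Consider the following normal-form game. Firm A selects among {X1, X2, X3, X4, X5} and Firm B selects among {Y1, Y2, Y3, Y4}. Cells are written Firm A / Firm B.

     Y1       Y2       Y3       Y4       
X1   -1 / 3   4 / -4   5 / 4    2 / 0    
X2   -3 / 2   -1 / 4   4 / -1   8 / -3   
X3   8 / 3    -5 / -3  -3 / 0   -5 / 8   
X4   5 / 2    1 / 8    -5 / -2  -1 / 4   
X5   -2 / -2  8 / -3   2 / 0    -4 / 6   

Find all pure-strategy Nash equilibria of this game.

Find each player's best response to every opponent strategy; NE are the intersections.
Firm A's best responses — vs Y1: X3 (payoff 8); vs Y2: X5 (payoff 8); vs Y3: X1 (payoff 5); vs Y4: X2 (payoff 8).
Firm B's best responses — vs X1: Y3 (payoff 4); vs X2: Y2 (payoff 4); vs X3: Y4 (payoff 8); vs X4: Y2 (payoff 8); vs X5: Y4 (payoff 6).
The only mutual best response is (X1, Y3); neither player gains by switching there.

(X1, Y3)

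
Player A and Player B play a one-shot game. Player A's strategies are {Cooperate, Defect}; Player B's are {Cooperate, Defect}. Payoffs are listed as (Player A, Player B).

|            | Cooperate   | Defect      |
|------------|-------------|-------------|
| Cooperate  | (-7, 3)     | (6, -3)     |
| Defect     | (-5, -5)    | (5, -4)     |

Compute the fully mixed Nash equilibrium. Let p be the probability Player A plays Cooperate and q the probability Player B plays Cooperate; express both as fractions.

In a mixed NE each player is indifferent between their pure strategies, so the opponent's mix sets the indifference.
Player B indifferent between Cooperate and Defect: p·3 + (1−p)·(-5) = p·(-3) + (1−p)·(-4) ⟹ (-5) + 8p = (-4) + 1p ⟹ p = 1/7.
Player A indifferent between Cooperate and Defect: q·(-7) + (1−q)·6 = q·(-5) + (1−q)·5 ⟹ 6 + (-13)q = 5 + (-10)q ⟹ q = 1/3.

p = 1/7, q = 1/3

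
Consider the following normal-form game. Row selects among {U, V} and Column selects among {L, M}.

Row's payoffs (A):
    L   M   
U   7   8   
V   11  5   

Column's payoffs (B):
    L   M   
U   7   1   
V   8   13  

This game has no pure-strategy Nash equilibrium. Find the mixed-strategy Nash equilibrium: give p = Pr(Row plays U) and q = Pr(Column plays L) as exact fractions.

p = 5/11, q = 3/7

In a mixed NE each player is indifferent between their pure strategies, so the opponent's mix sets the indifference.
Column indifferent between L and M: p·7 + (1−p)·8 = p·1 + (1−p)·13 ⟹ 8 + (-1)p = 13 + (-12)p ⟹ p = 5/11.
Row indifferent between U and V: q·7 + (1−q)·8 = q·11 + (1−q)·5 ⟹ 8 + (-1)q = 5 + 6q ⟹ q = 3/7.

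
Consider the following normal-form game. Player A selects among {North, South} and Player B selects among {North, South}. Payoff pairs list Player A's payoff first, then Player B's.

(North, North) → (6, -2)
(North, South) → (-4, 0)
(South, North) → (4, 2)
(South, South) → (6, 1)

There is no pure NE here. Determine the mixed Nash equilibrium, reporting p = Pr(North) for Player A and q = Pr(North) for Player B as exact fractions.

In a mixed NE each player is indifferent between their pure strategies, so the opponent's mix sets the indifference.
Player B indifferent between North and South: p·(-2) + (1−p)·2 = p·0 + (1−p)·1 ⟹ 2 + (-4)p = 1 + (-1)p ⟹ p = 1/3.
Player A indifferent between North and South: q·6 + (1−q)·(-4) = q·4 + (1−q)·6 ⟹ (-4) + 10q = 6 + (-2)q ⟹ q = 5/6.

p = 1/3, q = 5/6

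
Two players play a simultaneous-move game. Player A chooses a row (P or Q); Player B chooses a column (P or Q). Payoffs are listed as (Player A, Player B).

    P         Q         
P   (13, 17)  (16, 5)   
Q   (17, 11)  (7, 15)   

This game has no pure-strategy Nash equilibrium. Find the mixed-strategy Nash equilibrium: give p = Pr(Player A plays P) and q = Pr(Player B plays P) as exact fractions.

Each player's mixing probability is pinned down by making the *other* player indifferent.
Player B indifferent between P and Q: p·17 + (1−p)·11 = p·5 + (1−p)·15 ⟹ 11 + 6p = 15 + (-10)p ⟹ p = 1/4.
Player A indifferent between P and Q: q·13 + (1−q)·16 = q·17 + (1−q)·7 ⟹ 16 + (-3)q = 7 + 10q ⟹ q = 9/13.

p = 1/4, q = 9/13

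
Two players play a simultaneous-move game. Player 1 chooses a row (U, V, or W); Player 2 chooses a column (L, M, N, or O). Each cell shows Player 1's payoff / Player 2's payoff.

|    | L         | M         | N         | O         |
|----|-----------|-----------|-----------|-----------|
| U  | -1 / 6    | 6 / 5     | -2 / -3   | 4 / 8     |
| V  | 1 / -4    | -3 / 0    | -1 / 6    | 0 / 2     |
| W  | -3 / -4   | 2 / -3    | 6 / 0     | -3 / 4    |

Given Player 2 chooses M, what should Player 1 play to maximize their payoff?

With Player 2 fixed at M, Player 1's payoffs are: U → 6, V → -3, W → 2.
The maximum is 6, achieved by U.

U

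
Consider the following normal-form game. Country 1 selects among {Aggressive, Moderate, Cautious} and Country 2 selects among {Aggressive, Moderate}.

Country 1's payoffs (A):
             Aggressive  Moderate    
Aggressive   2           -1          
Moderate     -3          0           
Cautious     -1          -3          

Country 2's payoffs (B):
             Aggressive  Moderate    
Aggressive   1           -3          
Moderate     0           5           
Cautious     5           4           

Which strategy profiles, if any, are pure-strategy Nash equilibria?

(Aggressive, Aggressive) and (Moderate, Moderate)

A profile is a Nash equilibrium when each player is best-responding to the other.
Country 1's best responses — vs Aggressive: Aggressive (payoff 2); vs Moderate: Moderate (payoff 0).
Country 2's best responses — vs Aggressive: Aggressive (payoff 1); vs Moderate: Moderate (payoff 5); vs Cautious: Aggressive (payoff 5).
Mutual best responses occur at (Aggressive, Aggressive) and (Moderate, Moderate); at each, neither player gains by switching.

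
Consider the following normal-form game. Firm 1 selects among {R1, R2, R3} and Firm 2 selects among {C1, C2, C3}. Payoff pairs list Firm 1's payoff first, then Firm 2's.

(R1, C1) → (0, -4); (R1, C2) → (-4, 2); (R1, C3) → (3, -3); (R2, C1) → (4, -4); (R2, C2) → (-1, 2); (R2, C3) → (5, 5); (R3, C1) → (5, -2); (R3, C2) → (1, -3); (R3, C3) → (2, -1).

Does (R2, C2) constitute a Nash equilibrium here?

No

Holding Firm 2 at C2: Firm 1 gets -1 from R2 but could get 1 by switching to R3. Firm 1 has a profitable deviation.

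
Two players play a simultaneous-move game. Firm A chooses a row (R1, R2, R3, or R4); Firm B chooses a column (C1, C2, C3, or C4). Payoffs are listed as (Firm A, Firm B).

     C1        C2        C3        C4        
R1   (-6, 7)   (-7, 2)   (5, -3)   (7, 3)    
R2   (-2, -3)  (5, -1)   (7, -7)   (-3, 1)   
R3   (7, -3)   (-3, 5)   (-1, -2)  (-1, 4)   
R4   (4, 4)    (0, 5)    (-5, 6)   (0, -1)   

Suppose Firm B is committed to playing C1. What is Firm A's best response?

R3

With Firm B fixed at C1, Firm A's payoffs are: R1 → -6, R2 → -2, R3 → 7, R4 → 4.
The maximum is 7, achieved by R3.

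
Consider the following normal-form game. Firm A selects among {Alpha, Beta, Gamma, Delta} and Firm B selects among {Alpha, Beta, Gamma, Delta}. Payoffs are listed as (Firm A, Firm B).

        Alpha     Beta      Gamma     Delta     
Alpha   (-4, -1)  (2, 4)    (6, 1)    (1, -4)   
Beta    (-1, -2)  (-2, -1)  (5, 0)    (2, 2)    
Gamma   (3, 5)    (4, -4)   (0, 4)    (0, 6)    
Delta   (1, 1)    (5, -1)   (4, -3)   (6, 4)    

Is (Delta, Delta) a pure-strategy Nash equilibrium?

Holding Firm B at Delta: Firm A gets 6 from Delta, versus 1 from Alpha, 2 from Beta, 0 from Gamma. No profitable deviation for Firm A.
Holding Firm A at Delta: Firm B gets 4 from Delta, versus 1 from Alpha, -1 from Beta, -3 from Gamma. No profitable deviation for Firm B either.

Yes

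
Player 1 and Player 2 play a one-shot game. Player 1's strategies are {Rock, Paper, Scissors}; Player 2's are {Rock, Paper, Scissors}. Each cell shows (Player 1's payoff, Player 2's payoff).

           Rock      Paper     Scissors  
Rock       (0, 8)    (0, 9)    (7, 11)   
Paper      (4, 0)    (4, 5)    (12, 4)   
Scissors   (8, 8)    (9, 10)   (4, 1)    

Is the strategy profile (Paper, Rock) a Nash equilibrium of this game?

No

Holding Player 2 at Rock: Player 1 gets 4 from Paper but could get 8 by switching to Scissors. Player 1 has a profitable deviation.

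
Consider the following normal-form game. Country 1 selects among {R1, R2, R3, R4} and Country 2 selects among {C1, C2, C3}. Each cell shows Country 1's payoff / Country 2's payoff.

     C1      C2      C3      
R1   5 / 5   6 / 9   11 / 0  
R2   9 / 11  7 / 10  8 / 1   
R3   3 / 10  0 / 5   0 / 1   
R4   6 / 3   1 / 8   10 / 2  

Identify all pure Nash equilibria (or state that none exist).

Check mutual best responses: a cell is a NE iff neither player can gain by unilaterally deviating.
Country 1's best responses — vs C1: R2 (payoff 9); vs C2: R2 (payoff 7); vs C3: R1 (payoff 11).
Country 2's best responses — vs R1: C2 (payoff 9); vs R2: C1 (payoff 11); vs R3: C1 (payoff 10); vs R4: C2 (payoff 8).
The only mutual best response is (R2, C1); neither player gains by switching there.

(R2, C1)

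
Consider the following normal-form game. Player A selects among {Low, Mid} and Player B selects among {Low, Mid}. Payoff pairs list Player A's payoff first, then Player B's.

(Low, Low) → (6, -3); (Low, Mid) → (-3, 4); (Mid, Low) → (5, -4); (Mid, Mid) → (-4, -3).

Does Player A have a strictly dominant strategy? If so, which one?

A strategy is strictly dominant if it gives Player A a strictly higher payoff than every other strategy, against every choice by the opponent.
Low strictly dominates: vs Low: 6 > 5; vs Mid: -3 > -4.

Low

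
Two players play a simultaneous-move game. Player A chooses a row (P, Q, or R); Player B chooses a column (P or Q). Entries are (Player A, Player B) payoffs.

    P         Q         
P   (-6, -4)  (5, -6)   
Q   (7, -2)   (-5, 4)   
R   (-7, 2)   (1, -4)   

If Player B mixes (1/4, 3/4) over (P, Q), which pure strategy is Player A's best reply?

P

Compute Player A's expected payoff from each pure strategy against the given mix.
P: (1/4)·(-6) + (3/4)·5 = 9/4
Q: (1/4)·7 + (3/4)·(-5) = -2
R: (1/4)·(-7) + (3/4)·1 = -1
Highest expected payoff is 9/4, from P.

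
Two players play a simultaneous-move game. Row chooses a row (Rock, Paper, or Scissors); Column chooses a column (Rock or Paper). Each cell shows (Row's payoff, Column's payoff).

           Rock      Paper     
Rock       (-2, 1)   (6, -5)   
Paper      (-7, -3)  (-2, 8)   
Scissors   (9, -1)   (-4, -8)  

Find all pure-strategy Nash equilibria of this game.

Check mutual best responses: a cell is a NE iff neither player can gain by unilaterally deviating.
Row's best responses — vs Rock: Scissors (payoff 9); vs Paper: Rock (payoff 6).
Column's best responses — vs Rock: Rock (payoff 1); vs Paper: Paper (payoff 8); vs Scissors: Rock (payoff -1).
The only mutual best response is (Scissors, Rock); neither player gains by switching there.

(Scissors, Rock)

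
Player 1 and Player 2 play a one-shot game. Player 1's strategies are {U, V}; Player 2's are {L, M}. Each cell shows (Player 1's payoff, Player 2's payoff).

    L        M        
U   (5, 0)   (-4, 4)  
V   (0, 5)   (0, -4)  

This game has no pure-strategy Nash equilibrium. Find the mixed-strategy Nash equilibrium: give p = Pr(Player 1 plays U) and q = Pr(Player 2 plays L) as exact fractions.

Each player's mixing probability is pinned down by making the *other* player indifferent.
Player 2 indifferent between L and M: p·0 + (1−p)·5 = p·4 + (1−p)·(-4) ⟹ 5 + (-5)p = (-4) + 8p ⟹ p = 9/13.
Player 1 indifferent between U and V: q·5 + (1−q)·(-4) = q·0 + (1−q)·0 ⟹ (-4) + 9q = 0 + 0q ⟹ q = 4/9.

p = 9/13, q = 4/9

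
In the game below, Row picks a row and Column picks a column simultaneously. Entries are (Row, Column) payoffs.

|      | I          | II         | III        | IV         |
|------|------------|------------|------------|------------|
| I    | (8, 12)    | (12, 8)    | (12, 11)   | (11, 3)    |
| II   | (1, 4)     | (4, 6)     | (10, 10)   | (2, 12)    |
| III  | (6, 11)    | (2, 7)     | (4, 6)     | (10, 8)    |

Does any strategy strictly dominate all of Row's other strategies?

I

A strategy is strictly dominant if it gives Row a strictly higher payoff than every other strategy, against every choice by the opponent.
I strictly dominates: vs I: 8 > each of {1, 6}; vs II: 12 > each of {4, 2}; vs III: 12 > each of {10, 4}; vs IV: 11 > each of {2, 10}.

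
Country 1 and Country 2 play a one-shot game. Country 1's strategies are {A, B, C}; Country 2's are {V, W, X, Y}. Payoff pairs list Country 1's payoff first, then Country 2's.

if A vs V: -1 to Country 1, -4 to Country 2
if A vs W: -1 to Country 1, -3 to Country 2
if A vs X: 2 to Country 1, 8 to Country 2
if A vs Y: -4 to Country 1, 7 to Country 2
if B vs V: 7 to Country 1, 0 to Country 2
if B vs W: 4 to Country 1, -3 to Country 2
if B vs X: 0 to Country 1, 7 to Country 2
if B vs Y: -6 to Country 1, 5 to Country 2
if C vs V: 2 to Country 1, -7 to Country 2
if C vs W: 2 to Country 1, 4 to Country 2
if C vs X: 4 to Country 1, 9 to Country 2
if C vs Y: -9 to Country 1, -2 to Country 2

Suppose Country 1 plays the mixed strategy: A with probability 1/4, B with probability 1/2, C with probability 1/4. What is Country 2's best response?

X

Country 2's best reply maximizes expected payoff against the mix.
V: (1/4)·(-4) + (1/2)·0 + (1/4)·(-7) = -11/4
W: (1/4)·(-3) + (1/2)·(-3) + (1/4)·4 = -5/4
X: (1/4)·8 + (1/2)·7 + (1/4)·9 = 31/4
Y: (1/4)·7 + (1/2)·5 + (1/4)·(-2) = 15/4
Highest expected payoff is 31/4, from X.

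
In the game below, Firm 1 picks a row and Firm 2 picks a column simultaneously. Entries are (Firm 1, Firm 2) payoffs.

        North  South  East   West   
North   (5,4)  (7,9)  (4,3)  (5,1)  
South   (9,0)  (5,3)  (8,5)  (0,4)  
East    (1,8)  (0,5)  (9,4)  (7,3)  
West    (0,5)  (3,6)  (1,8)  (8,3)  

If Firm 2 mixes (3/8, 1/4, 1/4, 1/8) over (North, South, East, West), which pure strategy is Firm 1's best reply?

Firm 1's best reply maximizes expected payoff against the mix.
North: (3/8)·5 + (1/4)·7 + (1/4)·4 + (1/8)·5 = 21/4
South: (3/8)·9 + (1/4)·5 + (1/4)·8 + (1/8)·0 = 53/8
East: (3/8)·1 + (1/4)·0 + (1/4)·9 + (1/8)·7 = 7/2
West: (3/8)·0 + (1/4)·3 + (1/4)·1 + (1/8)·8 = 2
Highest expected payoff is 53/8, from South.

South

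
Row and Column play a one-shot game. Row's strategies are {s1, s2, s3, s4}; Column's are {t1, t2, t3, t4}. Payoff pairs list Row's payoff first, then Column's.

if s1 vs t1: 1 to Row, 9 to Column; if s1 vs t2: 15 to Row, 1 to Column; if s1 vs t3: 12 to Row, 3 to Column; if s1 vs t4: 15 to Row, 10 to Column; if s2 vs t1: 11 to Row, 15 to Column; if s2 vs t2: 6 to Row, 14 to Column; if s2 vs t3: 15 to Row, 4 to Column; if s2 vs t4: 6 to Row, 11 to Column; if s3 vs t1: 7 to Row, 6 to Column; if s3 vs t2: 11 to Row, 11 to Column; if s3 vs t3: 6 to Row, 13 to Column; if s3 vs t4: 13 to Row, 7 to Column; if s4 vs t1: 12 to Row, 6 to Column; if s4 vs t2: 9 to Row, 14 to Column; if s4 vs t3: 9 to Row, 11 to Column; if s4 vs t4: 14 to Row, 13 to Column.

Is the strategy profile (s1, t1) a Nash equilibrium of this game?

No

Holding Column at t1: Row gets 1 from s1 but could get 12 by switching to s4. Row has a profitable deviation.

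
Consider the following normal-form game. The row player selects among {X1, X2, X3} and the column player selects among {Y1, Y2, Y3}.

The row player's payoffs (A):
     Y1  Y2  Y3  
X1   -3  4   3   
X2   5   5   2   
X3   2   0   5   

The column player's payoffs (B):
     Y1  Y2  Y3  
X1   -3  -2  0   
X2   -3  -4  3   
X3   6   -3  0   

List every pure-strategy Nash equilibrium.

No pure-strategy Nash equilibrium

Check mutual best responses: a cell is a NE iff neither player can gain by unilaterally deviating.
The row player's best responses — vs Y1: X2 (payoff 5); vs Y2: X2 (payoff 5); vs Y3: X3 (payoff 5).
The column player's best responses — vs X1: Y3 (payoff 0); vs X2: Y3 (payoff 3); vs X3: Y1 (payoff 6).
No cell has both players best-responding. For instance, the row player's best reply to Y2 is X2, but against X2 the column player prefers Y3 over Y2.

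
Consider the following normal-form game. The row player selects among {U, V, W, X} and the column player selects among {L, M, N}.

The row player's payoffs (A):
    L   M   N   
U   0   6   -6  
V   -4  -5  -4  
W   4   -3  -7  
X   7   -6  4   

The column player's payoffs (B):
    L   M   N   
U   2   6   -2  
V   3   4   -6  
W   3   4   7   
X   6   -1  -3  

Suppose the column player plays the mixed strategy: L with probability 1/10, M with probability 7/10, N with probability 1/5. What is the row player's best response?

U

The row player's best reply maximizes expected payoff against the mix.
U: (1/10)·0 + (7/10)·6 + (1/5)·(-6) = 3
V: (1/10)·(-4) + (7/10)·(-5) + (1/5)·(-4) = -47/10
W: (1/10)·4 + (7/10)·(-3) + (1/5)·(-7) = -31/10
X: (1/10)·7 + (7/10)·(-6) + (1/5)·4 = -27/10
Highest expected payoff is 3, from U.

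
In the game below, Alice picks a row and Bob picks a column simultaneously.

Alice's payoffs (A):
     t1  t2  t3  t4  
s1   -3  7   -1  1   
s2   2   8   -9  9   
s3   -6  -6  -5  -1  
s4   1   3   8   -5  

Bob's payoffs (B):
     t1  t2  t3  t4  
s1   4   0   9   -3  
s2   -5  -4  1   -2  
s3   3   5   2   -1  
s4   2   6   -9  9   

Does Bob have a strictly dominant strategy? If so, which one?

No strictly dominant strategy

Check whether one of Bob's strategies beats all alternatives regardless of what the opponent does.
t1 is not dominant: against s1, t3 gives 9 > 4.
t2 is not dominant: against s1, t1 gives 4 > 0.
t3 is not dominant: against s3, t1 gives 3 > 2.
t4 is not dominant: against s1, t1 gives 4 > -3.
No single strategy is best against every opponent action.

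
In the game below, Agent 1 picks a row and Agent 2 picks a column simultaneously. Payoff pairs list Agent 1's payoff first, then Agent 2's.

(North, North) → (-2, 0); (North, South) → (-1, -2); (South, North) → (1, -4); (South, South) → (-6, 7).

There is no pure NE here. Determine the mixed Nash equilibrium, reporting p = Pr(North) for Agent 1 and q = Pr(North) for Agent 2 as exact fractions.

p = 11/13, q = 5/8

Each player's mixing probability is pinned down by making the *other* player indifferent.
Agent 2 indifferent between North and South: p·0 + (1−p)·(-4) = p·(-2) + (1−p)·7 ⟹ (-4) + 4p = 7 + (-9)p ⟹ p = 11/13.
Agent 1 indifferent between North and South: q·(-2) + (1−q)·(-1) = q·1 + (1−q)·(-6) ⟹ (-1) + (-1)q = (-6) + 7q ⟹ q = 5/8.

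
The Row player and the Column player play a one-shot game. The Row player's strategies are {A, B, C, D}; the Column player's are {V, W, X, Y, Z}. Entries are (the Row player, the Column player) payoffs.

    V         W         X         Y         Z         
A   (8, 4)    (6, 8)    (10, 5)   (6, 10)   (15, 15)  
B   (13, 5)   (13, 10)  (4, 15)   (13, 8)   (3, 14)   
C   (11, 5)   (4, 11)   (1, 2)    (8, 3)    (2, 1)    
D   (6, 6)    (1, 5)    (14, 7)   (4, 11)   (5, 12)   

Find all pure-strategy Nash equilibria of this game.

(A, Z)

A profile is a Nash equilibrium when each player is best-responding to the other.
The Row player's best responses — vs V: B (payoff 13); vs W: B (payoff 13); vs X: D (payoff 14); vs Y: B (payoff 13); vs Z: A (payoff 15).
The Column player's best responses — vs A: Z (payoff 15); vs B: X (payoff 15); vs C: W (payoff 11); vs D: Z (payoff 12).
The only mutual best response is (A, Z); neither player gains by switching there.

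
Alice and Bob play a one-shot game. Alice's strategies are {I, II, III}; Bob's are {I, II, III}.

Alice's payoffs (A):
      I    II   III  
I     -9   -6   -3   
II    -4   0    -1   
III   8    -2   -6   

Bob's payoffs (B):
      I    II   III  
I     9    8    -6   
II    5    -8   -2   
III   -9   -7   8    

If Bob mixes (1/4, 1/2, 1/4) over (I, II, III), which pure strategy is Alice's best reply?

III

Alice's best reply maximizes expected payoff against the mix.
I: (1/4)·(-9) + (1/2)·(-6) + (1/4)·(-3) = -6
II: (1/4)·(-4) + (1/2)·0 + (1/4)·(-1) = -5/4
III: (1/4)·8 + (1/2)·(-2) + (1/4)·(-6) = -1/2
Highest expected payoff is -1/2, from III.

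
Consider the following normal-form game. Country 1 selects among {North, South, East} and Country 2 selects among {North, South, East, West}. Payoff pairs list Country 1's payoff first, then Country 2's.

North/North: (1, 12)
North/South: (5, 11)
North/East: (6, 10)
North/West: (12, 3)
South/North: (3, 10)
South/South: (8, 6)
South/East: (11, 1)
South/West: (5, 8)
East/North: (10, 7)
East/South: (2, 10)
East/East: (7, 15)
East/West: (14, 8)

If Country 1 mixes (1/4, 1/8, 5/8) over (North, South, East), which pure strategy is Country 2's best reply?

Country 2's best reply maximizes expected payoff against the mix.
North: (1/4)·12 + (1/8)·10 + (5/8)·7 = 69/8
South: (1/4)·11 + (1/8)·6 + (5/8)·10 = 39/4
East: (1/4)·10 + (1/8)·1 + (5/8)·15 = 12
West: (1/4)·3 + (1/8)·8 + (5/8)·8 = 27/4
Highest expected payoff is 12, from East.

East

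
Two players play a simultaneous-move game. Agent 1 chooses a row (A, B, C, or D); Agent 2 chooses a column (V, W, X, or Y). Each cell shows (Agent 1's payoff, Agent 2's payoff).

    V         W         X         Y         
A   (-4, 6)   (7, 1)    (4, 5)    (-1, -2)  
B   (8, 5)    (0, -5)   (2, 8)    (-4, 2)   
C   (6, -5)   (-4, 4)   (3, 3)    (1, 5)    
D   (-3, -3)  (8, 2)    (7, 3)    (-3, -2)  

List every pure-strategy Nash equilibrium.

(C, Y) and (D, X)

Find each player's best response to every opponent strategy; NE are the intersections.
Agent 1's best responses — vs V: B (payoff 8); vs W: D (payoff 8); vs X: D (payoff 7); vs Y: C (payoff 1).
Agent 2's best responses — vs A: V (payoff 6); vs B: X (payoff 8); vs C: Y (payoff 5); vs D: X (payoff 3).
Mutual best responses occur at (C, Y) and (D, X); at each, neither player gains by switching.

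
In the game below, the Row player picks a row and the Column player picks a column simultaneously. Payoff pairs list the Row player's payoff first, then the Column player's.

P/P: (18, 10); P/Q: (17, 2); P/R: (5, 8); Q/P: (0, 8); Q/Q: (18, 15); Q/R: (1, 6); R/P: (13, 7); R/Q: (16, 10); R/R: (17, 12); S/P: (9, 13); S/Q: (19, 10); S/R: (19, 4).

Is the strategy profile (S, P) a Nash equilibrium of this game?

Holding the Column player at P: the Row player gets 9 from S but could get 18 by switching to P. The Row player has a profitable deviation.

No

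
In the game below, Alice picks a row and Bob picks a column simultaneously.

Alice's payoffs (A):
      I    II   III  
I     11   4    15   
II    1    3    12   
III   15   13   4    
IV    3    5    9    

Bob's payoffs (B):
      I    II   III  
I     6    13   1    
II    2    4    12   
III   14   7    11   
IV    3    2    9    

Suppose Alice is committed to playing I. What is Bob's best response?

With Alice fixed at I, Bob's payoffs are: I → 6, II → 13, III → 1.
The maximum is 13, achieved by II.

II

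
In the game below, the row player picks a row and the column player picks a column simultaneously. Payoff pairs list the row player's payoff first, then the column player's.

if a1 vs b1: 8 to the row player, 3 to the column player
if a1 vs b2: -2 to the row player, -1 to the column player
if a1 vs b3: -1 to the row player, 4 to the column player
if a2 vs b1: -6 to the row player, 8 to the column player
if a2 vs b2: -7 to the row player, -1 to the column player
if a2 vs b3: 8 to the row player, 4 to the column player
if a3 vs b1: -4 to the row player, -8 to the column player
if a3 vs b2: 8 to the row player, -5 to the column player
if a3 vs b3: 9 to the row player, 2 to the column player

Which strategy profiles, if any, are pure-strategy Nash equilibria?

Find each player's best response to every opponent strategy; NE are the intersections.
The row player's best responses — vs b1: a1 (payoff 8); vs b2: a3 (payoff 8); vs b3: a3 (payoff 9).
The column player's best responses — vs a1: b3 (payoff 4); vs a2: b1 (payoff 8); vs a3: b3 (payoff 2).
The only mutual best response is (a3, b3); neither player gains by switching there.

(a3, b3)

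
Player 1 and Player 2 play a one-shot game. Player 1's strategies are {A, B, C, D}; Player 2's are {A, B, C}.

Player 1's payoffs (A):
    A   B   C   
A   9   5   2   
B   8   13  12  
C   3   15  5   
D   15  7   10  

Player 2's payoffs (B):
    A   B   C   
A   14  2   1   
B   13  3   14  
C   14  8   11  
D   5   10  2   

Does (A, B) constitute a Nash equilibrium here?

No

Holding Player 2 at B: Player 1 gets 5 from A but could get 15 by switching to C. Player 1 has a profitable deviation.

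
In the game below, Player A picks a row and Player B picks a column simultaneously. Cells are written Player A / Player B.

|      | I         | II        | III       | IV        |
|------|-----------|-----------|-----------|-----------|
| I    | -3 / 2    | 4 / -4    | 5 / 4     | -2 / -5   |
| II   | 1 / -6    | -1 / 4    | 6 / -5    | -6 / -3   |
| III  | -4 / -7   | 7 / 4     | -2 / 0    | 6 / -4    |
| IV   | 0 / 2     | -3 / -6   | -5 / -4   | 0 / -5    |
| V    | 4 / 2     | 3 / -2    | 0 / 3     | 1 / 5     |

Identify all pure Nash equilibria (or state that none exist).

(III, II)

Find each player's best response to every opponent strategy; NE are the intersections.
Player A's best responses — vs I: V (payoff 4); vs II: III (payoff 7); vs III: II (payoff 6); vs IV: III (payoff 6).
Player B's best responses — vs I: III (payoff 4); vs II: II (payoff 4); vs III: II (payoff 4); vs IV: I (payoff 2); vs V: IV (payoff 5).
The only mutual best response is (III, II); neither player gains by switching there.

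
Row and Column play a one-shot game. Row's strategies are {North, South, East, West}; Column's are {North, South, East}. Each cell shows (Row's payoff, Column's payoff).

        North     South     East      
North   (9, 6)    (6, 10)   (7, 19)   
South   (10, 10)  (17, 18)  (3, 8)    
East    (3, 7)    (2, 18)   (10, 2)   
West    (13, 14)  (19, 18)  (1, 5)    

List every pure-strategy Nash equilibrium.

(West, South)

Find each player's best response to every opponent strategy; NE are the intersections.
Row's best responses — vs North: West (payoff 13); vs South: West (payoff 19); vs East: East (payoff 10).
Column's best responses — vs North: East (payoff 19); vs South: South (payoff 18); vs East: South (payoff 18); vs West: South (payoff 18).
The only mutual best response is (West, South); neither player gains by switching there.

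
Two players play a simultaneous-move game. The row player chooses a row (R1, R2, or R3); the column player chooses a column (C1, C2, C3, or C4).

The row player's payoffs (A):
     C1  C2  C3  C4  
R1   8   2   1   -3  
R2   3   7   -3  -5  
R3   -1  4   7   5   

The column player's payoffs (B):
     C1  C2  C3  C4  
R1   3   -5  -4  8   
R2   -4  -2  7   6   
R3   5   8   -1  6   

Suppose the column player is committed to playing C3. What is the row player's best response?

With the column player fixed at C3, the row player's payoffs are: R1 → 1, R2 → -3, R3 → 7.
The maximum is 7, achieved by R3.

R3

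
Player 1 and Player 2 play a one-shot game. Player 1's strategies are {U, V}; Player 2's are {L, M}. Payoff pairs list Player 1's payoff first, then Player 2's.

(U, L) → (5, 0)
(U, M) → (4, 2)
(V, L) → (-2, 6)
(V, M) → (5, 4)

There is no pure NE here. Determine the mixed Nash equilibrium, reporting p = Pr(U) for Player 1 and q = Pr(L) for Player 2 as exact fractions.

Each player's mixing probability is pinned down by making the *other* player indifferent.
Player 2 indifferent between L and M: p·0 + (1−p)·6 = p·2 + (1−p)·4 ⟹ 6 + (-6)p = 4 + (-2)p ⟹ p = 1/2.
Player 1 indifferent between U and V: q·5 + (1−q)·4 = q·(-2) + (1−q)·5 ⟹ 4 + 1q = 5 + (-7)q ⟹ q = 1/8.

p = 1/2, q = 1/8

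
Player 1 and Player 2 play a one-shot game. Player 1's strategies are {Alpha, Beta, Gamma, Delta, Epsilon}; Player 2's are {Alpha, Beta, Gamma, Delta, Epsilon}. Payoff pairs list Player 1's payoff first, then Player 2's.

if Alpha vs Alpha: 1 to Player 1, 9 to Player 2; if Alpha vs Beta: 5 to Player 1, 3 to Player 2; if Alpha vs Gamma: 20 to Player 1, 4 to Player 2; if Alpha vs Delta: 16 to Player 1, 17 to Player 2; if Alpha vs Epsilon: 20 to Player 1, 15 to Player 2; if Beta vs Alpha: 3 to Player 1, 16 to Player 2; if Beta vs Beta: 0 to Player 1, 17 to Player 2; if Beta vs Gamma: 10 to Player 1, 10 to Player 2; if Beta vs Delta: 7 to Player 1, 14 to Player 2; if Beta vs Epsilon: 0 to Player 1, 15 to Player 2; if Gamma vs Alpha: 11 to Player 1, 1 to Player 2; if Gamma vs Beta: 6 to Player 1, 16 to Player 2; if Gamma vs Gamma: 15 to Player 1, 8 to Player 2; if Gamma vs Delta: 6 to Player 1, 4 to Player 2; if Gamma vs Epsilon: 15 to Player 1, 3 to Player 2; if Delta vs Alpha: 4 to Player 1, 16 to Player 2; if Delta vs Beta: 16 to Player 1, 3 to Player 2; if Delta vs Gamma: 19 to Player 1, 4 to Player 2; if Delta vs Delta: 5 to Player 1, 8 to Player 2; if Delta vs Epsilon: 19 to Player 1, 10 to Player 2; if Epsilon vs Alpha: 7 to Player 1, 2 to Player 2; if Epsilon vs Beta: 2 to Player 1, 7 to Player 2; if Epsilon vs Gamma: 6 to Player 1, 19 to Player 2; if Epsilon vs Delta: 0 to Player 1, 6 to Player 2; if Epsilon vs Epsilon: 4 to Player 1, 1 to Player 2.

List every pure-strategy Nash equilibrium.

(Alpha, Delta)

Check mutual best responses: a cell is a NE iff neither player can gain by unilaterally deviating.
Player 1's best responses — vs Alpha: Gamma (payoff 11); vs Beta: Delta (payoff 16); vs Gamma: Alpha (payoff 20); vs Delta: Alpha (payoff 16); vs Epsilon: Alpha (payoff 20).
Player 2's best responses — vs Alpha: Delta (payoff 17); vs Beta: Beta (payoff 17); vs Gamma: Beta (payoff 16); vs Delta: Alpha (payoff 16); vs Epsilon: Gamma (payoff 19).
The only mutual best response is (Alpha, Delta); neither player gains by switching there.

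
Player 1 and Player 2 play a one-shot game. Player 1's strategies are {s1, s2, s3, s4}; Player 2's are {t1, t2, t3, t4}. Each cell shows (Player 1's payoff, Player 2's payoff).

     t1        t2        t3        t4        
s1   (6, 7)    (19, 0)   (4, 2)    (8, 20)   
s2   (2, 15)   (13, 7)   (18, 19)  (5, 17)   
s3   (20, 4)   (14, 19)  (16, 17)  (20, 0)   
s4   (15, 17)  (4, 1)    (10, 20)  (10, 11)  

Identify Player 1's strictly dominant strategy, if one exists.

Check whether one of Player 1's strategies beats all alternatives regardless of what the opponent does.
s1 is not dominant: against t1, s3 gives 20 > 6.
s2 is not dominant: against t1, s1 gives 6 > 2.
s3 is not dominant: against t2, s1 gives 19 > 14.
s4 is not dominant: against t1, s3 gives 20 > 15.
No single strategy is best against every opponent action.

None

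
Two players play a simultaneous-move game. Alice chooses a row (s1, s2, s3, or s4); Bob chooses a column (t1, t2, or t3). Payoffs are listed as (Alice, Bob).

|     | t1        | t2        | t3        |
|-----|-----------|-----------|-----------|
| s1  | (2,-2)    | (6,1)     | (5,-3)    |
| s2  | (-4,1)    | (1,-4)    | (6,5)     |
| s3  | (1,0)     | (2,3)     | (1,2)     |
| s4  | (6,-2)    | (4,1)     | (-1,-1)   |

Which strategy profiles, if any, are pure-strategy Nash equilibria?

(s1, t2) and (s2, t3)

A profile is a Nash equilibrium when each player is best-responding to the other.
Alice's best responses — vs t1: s4 (payoff 6); vs t2: s1 (payoff 6); vs t3: s2 (payoff 6).
Bob's best responses — vs s1: t2 (payoff 1); vs s2: t3 (payoff 5); vs s3: t2 (payoff 3); vs s4: t2 (payoff 1).
Mutual best responses occur at (s1, t2) and (s2, t3); at each, neither player gains by switching.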